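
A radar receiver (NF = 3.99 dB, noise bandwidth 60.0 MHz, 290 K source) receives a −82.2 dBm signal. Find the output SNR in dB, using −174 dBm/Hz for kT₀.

Noise floor: N = −174 + 10 log₁₀(B) + NF
10 log₁₀(6.00×10⁷) = 77.78 dB
N = −174 + 77.78 + 3.99 = −92.23 dBm
SNR = P_sig − N = −82.2 − (−92.23) = 10.03 dB → 10.0 dB

10.0 dB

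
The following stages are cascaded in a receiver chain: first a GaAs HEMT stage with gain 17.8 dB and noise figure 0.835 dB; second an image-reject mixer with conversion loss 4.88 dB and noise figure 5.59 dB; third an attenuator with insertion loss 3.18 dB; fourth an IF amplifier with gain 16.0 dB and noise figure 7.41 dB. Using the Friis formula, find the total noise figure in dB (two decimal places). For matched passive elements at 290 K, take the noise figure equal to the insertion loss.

Convert to linear (a loss of L dB is a gain of −L dB): F_i = 10^(NF_i/10), G_i = 10^(G_i,dB/10)
  Stage 1: F_1 = 10^(0.835/10) = 1.212, G_1 = 10^(17.8/10) = 60.26
  Stage 2: F_2 = 10^(5.59/10) = 3.622, G_2 = 10^(−4.88/10) = 0.3251
  Stage 3: F_3 = 10^(3.18/10) = 2.080, G_3 = 10^(−3.18/10) = 0.4808
  Stage 4: F_4 = 10^(7.41/10) = 5.508, G_4 = 10^(16.0/10) = 39.81
Friis cascade:
  F = 1.212 + (3.622 − 1)/60.26 + (2.080 − 1)/19.59 + (5.508 − 1)/9.419 = 1.789
NF = 10 log₁₀(1.789) = 2.53 dB

2.53 dB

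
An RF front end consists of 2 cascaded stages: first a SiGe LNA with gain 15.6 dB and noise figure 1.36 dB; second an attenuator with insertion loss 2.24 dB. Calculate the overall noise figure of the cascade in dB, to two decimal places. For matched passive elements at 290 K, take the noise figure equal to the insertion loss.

Convert to linear (a loss of L dB is a gain of −L dB): F_i = 10^(NF_i/10), G_i = 10^(G_i,dB/10)
  Stage 1: F_1 = 10^(1.36/10) = 1.368, G_1 = 10^(15.6/10) = 36.31
  Stage 2: F_2 = 10^(2.24/10) = 1.675, G_2 = 10^(−2.24/10) = 0.5970
Friis cascade:
  F = 1.368 + (1.675 − 1)/36.31 = 1.386
NF = 10 log₁₀(1.386) = 1.42 dB

1.42 dB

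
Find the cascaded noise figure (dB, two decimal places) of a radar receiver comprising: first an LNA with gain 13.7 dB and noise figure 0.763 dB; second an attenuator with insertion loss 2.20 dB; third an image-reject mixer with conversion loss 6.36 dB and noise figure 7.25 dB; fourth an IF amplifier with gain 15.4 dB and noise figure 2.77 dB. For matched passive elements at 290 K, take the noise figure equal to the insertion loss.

2.55 dB

Convert to linear (a loss of L dB is a gain of −L dB): F_i = 10^(NF_i/10), G_i = 10^(G_i,dB/10)
  Stage 1: F_1 = 10^(0.763/10) = 1.192, G_1 = 10^(13.7/10) = 23.44
  Stage 2: F_2 = 10^(2.20/10) = 1.660, G_2 = 10^(−2.20/10) = 0.6026
  Stage 3: F_3 = 10^(7.25/10) = 5.309, G_3 = 10^(−6.36/10) = 0.2312
  Stage 4: F_4 = 10^(2.77/10) = 1.892, G_4 = 10^(15.4/10) = 34.67
Friis cascade:
  F = 1.192 + (1.660 − 1)/23.44 + (5.309 − 1)/14.13 + (1.892 − 1)/3.266 = 1.798
NF = 10 log₁₀(1.798) = 2.55 dB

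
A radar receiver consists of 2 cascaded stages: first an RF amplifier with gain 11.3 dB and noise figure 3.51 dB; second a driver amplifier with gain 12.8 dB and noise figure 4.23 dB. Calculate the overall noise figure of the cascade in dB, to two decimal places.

3.74 dB

Convert to linear (a loss of L dB is a gain of −L dB): F_i = 10^(NF_i/10), G_i = 10^(G_i,dB/10)
  Stage 1: F_1 = 10^(3.51/10) = 2.244, G_1 = 10^(11.3/10) = 13.49
  Stage 2: F_2 = 10^(4.23/10) = 2.649, G_2 = 10^(12.8/10) = 19.05
Friis cascade:
  F = 2.244 + (2.649 − 1)/13.49 = 2.366
NF = 10 log₁₀(2.366) = 3.74 dB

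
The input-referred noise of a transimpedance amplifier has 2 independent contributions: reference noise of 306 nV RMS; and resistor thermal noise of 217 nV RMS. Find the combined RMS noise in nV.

Uncorrelated sources add in power (mean-square): V_tot = √(ΣV_i²)
V_tot = √[(3.06×10⁻⁷)² + (2.17×10⁻⁷)²] = 3.75×10⁻⁷ V = 375 nV

375 nV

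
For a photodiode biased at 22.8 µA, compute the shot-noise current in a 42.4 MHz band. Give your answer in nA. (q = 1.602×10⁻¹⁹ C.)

I_n = √(2qI·B)
2qI·B = 2 × 1.602×10⁻¹⁹ × 2.28×10⁻⁵ × 4.24×10⁷ = 3.10×10⁻¹⁶ A²
I_n = √(3.10×10⁻¹⁶) = 1.76×10⁻⁸ A = 17.6 nA

17.6 nA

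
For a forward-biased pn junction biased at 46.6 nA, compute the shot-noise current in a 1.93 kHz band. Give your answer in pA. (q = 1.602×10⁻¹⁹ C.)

I_n = √(2qI·B)
2qI·B = 2 × 1.602×10⁻¹⁹ × 4.66×10⁻⁸ × 1.93×10³ = 2.88×10⁻²³ A²
I_n = √(2.88×10⁻²³) = 5.37×10⁻¹² A = 5.37 pA

5.37 pA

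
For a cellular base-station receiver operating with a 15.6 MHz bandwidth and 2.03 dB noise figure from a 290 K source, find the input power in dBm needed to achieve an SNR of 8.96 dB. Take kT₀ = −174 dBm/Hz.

−91.1 dBm

Sensitivity = −174 + 10 log₁₀(B) + NF + SNR_min
= −174 + 71.93 + 2.03 + 8.96
= −91.08 dBm → −91.1 dBm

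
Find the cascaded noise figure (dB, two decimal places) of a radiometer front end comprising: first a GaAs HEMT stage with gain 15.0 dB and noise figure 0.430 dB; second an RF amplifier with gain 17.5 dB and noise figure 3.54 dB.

Convert to linear (a loss of L dB is a gain of −L dB): F_i = 10^(NF_i/10), G_i = 10^(G_i,dB/10)
  Stage 1: F_1 = 10^(0.430/10) = 1.104, G_1 = 10^(15.0/10) = 31.62
  Stage 2: F_2 = 10^(3.54/10) = 2.259, G_2 = 10^(17.5/10) = 56.23
Friis cascade:
  F = 1.104 + (2.259 − 1)/31.62 = 1.144
NF = 10 log₁₀(1.144) = 0.58 dB

0.58 dB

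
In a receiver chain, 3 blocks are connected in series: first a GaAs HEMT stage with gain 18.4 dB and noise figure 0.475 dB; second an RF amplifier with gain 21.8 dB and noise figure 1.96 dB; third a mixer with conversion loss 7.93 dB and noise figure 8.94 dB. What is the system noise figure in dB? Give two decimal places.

0.51 dB

Convert to linear (a loss of L dB is a gain of −L dB): F_i = 10^(NF_i/10), G_i = 10^(G_i,dB/10)
  Stage 1: F_1 = 10^(0.475/10) = 1.116, G_1 = 10^(18.4/10) = 69.18
  Stage 2: F_2 = 10^(1.96/10) = 1.570, G_2 = 10^(21.8/10) = 151.4
  Stage 3: F_3 = 10^(8.94/10) = 7.834, G_3 = 10^(−7.93/10) = 0.1611
Friis cascade:
  F = 1.116 + (1.570 − 1)/69.18 + (7.834 − 1)/1.047×10⁴ = 1.124
NF = 10 log₁₀(1.124) = 0.51 dB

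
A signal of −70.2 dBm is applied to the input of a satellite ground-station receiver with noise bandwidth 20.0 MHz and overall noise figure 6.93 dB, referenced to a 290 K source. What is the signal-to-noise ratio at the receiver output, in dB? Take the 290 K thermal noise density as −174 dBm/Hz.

Noise floor: N = −174 + 10 log₁₀(B) + NF
10 log₁₀(2.00×10⁷) = 73.01 dB
N = −174 + 73.01 + 6.93 = −94.06 dBm
SNR = P_sig − N = −70.2 − (−94.06) = 23.86 dB → 23.9 dB

23.9 dB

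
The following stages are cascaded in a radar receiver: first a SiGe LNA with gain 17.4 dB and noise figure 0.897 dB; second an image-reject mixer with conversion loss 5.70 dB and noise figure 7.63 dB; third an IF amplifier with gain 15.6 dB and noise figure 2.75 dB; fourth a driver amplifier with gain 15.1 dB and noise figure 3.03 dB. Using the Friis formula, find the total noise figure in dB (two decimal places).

1.39 dB

Convert to linear (a loss of L dB is a gain of −L dB): F_i = 10^(NF_i/10), G_i = 10^(G_i,dB/10)
  Stage 1: F_1 = 10^(0.897/10) = 1.229, G_1 = 10^(17.4/10) = 54.95
  Stage 2: F_2 = 10^(7.63/10) = 5.794, G_2 = 10^(−5.70/10) = 0.2692
  Stage 3: F_3 = 10^(2.75/10) = 1.884, G_3 = 10^(15.6/10) = 36.31
  Stage 4: F_4 = 10^(3.03/10) = 2.009, G_4 = 10^(15.1/10) = 32.36
Friis cascade:
  F = 1.229 + (5.794 − 1)/54.95 + (1.884 − 1)/14.79 + (2.009 − 1)/537.0 = 1.378
NF = 10 log₁₀(1.378) = 1.39 dB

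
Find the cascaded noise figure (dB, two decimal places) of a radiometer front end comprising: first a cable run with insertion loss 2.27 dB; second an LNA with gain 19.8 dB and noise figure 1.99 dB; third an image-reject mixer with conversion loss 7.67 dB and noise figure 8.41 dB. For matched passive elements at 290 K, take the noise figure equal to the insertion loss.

Convert to linear (a loss of L dB is a gain of −L dB): F_i = 10^(NF_i/10), G_i = 10^(G_i,dB/10)
  Stage 1: F_1 = 10^(2.27/10) = 1.687, G_1 = 10^(−2.27/10) = 0.5929
  Stage 2: F_2 = 10^(1.99/10) = 1.581, G_2 = 10^(19.8/10) = 95.50
  Stage 3: F_3 = 10^(8.41/10) = 6.934, G_3 = 10^(−7.67/10) = 0.1710
Friis cascade:
  F = 1.687 + (1.581 − 1)/0.5929 + (6.934 − 1)/56.62 = 2.772
NF = 10 log₁₀(2.772) = 4.43 dB

4.43 dB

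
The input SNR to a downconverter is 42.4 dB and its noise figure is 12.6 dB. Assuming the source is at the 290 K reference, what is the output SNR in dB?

29.8 dB

By definition F = SNR_in/SNR_out, so in dB: SNR_out = SNR_in − NF
SNR_out = 42.4 − 12.6 = 29.8 dB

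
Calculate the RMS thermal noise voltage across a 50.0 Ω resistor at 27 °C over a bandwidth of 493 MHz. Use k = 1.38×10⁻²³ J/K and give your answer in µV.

T = 27 °C + 273.15 = 300.15 K
V_n = √(4kTRB)
4kTRB = 4 × 1.38×10⁻²³ × 300.15 × 5.00×10¹ × 4.93×10⁸ = 4.08×10⁻¹⁰ V²
V_n = √(4.08×10⁻¹⁰) = 2.02×10⁻⁵ V = 20.2 µV

20.2 µV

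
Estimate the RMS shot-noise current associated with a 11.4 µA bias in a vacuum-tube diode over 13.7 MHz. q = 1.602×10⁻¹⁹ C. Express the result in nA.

7.07 nA

I_n = √(2qI·B)
2qI·B = 2 × 1.602×10⁻¹⁹ × 1.14×10⁻⁵ × 1.37×10⁷ = 5.00×10⁻¹⁷ A²
I_n = √(5.00×10⁻¹⁷) = 7.07×10⁻⁹ A = 7.07 nA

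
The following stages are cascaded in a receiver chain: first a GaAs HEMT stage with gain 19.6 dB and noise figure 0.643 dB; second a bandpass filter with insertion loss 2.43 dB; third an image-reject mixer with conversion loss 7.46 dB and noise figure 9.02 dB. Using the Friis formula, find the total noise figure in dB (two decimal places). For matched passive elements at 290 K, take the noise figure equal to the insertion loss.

Convert to linear (a loss of L dB is a gain of −L dB): F_i = 10^(NF_i/10), G_i = 10^(G_i,dB/10)
  Stage 1: F_1 = 10^(0.643/10) = 1.160, G_1 = 10^(19.6/10) = 91.20
  Stage 2: F_2 = 10^(2.43/10) = 1.750, G_2 = 10^(−2.43/10) = 0.5715
  Stage 3: F_3 = 10^(9.02/10) = 7.980, G_3 = 10^(−7.46/10) = 0.1795
Friis cascade:
  F = 1.160 + (1.750 − 1)/91.20 + (7.980 − 1)/52.12 = 1.302
NF = 10 log₁₀(1.302) = 1.15 dB

1.15 dB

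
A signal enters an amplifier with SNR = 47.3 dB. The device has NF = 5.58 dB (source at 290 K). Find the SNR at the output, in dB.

41.72 dB

By definition F = SNR_in/SNR_out, so in dB: SNR_out = SNR_in − NF
SNR_out = 47.3 − 5.58 = 41.72 dB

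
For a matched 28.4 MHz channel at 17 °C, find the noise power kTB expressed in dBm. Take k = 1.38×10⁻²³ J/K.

−99.4 dBm

T = 17 °C + 273.15 = 290.15 K
P_n = kTB = 1.38×10⁻²³ × 290.15 × 2.84×10⁷ = 1.14×10⁻¹³ W
In dBm: 10 log₁₀(1.14×10⁻¹³ / 10⁻³) = −99.4 dBm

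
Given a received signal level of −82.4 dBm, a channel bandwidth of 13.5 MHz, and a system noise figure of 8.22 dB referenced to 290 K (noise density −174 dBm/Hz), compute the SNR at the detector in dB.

12.1 dB

Noise floor: N = −174 + 10 log₁₀(B) + NF
10 log₁₀(1.35×10⁷) = 71.3 dB
N = −174 + 71.3 + 8.22 = −94.48 dBm
SNR = P_sig − N = −82.4 − (−94.48) = 12.08 dB → 12.1 dB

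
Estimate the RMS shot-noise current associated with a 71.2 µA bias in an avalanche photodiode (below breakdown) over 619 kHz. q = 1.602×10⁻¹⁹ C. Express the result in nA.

3.76 nA

I_n = √(2qI·B)
2qI·B = 2 × 1.602×10⁻¹⁹ × 7.12×10⁻⁵ × 6.19×10⁵ = 1.41×10⁻¹⁷ A²
I_n = √(1.41×10⁻¹⁷) = 3.76×10⁻⁹ A = 3.76 nA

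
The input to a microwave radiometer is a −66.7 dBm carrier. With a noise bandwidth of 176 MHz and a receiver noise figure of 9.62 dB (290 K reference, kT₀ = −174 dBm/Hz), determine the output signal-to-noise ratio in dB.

15.2 dB

Noise floor: N = −174 + 10 log₁₀(B) + NF
10 log₁₀(1.76×10⁸) = 82.46 dB
N = −174 + 82.46 + 9.62 = −81.92 dBm
SNR = P_sig − N = −66.7 − (−81.92) = 15.22 dB → 15.2 dB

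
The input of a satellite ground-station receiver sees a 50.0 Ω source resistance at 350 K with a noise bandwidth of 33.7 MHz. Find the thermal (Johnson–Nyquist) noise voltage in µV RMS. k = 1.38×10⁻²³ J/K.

V_n = √(4kTRB)
4kTRB = 4 × 1.38×10⁻²³ × 350 × 5.00×10¹ × 3.37×10⁷ = 3.26×10⁻¹¹ V²
V_n = √(3.26×10⁻¹¹) = 5.71×10⁻⁶ V = 5.71 µV

5.71 µV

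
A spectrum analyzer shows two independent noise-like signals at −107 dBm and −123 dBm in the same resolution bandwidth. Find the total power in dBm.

−106.9 dBm

Convert to linear, add, convert back:
P₁ = 2.00×10⁻¹⁴ W, P₂ = 5.01×10⁻¹⁶ W
P_tot = 2.05×10⁻¹⁴ W → 10 log₁₀(P_tot / 10⁻³) = −106.9 dBm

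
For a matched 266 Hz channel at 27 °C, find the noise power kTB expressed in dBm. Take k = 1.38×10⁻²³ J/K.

T = 27 °C + 273.15 = 300.15 K
P_n = kTB = 1.38×10⁻²³ × 300.15 × 2.66×10² = 1.10×10⁻¹⁸ W
In dBm: 10 log₁₀(1.10×10⁻¹⁸ / 10⁻³) = −149.6 dBm

−149.6 dBm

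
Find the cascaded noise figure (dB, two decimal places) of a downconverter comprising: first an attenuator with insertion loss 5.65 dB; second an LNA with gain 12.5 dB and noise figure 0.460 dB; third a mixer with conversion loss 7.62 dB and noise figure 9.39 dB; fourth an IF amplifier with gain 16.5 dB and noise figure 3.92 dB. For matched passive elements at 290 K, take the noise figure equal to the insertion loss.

Convert to linear (a loss of L dB is a gain of −L dB): F_i = 10^(NF_i/10), G_i = 10^(G_i,dB/10)
  Stage 1: F_1 = 10^(5.65/10) = 3.673, G_1 = 10^(−5.65/10) = 0.2723
  Stage 2: F_2 = 10^(0.460/10) = 1.112, G_2 = 10^(12.5/10) = 17.78
  Stage 3: F_3 = 10^(9.39/10) = 8.690, G_3 = 10^(−7.62/10) = 0.1730
  Stage 4: F_4 = 10^(3.92/10) = 2.466, G_4 = 10^(16.5/10) = 44.67
Friis cascade:
  F = 3.673 + (1.112 − 1)/0.2723 + (8.690 − 1)/4.842 + (2.466 − 1)/0.8375 = 7.422
NF = 10 log₁₀(7.422) = 8.71 dB

8.71 dB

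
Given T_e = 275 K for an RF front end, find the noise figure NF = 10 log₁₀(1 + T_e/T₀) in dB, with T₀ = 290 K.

F = 1 + T_e/T₀ = 1 + 275/290 = 1.94828
NF = 10 log₁₀(1.94828) = 2.90 dB

2.90 dB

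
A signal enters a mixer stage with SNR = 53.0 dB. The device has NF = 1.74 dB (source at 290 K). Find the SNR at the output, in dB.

51.26 dB

By definition F = SNR_in/SNR_out, so in dB: SNR_out = SNR_in − NF
SNR_out = 53.0 − 1.74 = 51.26 dB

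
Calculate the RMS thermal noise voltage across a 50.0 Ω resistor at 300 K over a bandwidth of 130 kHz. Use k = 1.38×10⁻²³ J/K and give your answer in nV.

V_n = √(4kTRB)
4kTRB = 4 × 1.38×10⁻²³ × 300 × 5.00×10¹ × 1.30×10⁵ = 1.08×10⁻¹³ V²
V_n = √(1.08×10⁻¹³) = 3.28×10⁻⁷ V = 328 nV

328 nV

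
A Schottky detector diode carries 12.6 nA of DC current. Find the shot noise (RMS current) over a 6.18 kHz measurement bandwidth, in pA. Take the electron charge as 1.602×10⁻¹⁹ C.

4.99 pA

I_n = √(2qI·B)
2qI·B = 2 × 1.602×10⁻¹⁹ × 1.26×10⁻⁸ × 6.18×10³ = 2.49×10⁻²³ A²
I_n = √(2.49×10⁻²³) = 4.99×10⁻¹² A = 4.99 pA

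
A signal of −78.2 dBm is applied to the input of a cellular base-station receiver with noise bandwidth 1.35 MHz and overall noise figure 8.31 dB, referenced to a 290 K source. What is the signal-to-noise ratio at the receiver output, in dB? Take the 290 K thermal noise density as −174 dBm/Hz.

26.2 dB

Noise floor: N = −174 + 10 log₁₀(B) + NF
10 log₁₀(1.35×10⁶) = 61.3 dB
N = −174 + 61.3 + 8.31 = −104.39 dBm
SNR = P_sig − N = −78.2 − (−104.39) = 26.19 dB → 26.2 dB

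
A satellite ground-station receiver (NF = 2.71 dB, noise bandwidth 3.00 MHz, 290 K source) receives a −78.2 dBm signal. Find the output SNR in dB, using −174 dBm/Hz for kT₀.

28.3 dB

Noise floor: N = −174 + 10 log₁₀(B) + NF
10 log₁₀(3.00×10⁶) = 64.77 dB
N = −174 + 64.77 + 2.71 = −106.52 dBm
SNR = P_sig − N = −78.2 − (−106.52) = 28.32 dB → 28.3 dB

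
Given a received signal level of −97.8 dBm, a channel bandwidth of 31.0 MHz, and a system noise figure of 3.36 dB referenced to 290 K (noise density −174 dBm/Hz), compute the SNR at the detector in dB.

Noise floor: N = −174 + 10 log₁₀(B) + NF
10 log₁₀(3.10×10⁷) = 74.91 dB
N = −174 + 74.91 + 3.36 = −95.73 dBm
SNR = P_sig − N = −97.8 − (−95.73) = −2.07 dB → −2.1 dB

−2.1 dB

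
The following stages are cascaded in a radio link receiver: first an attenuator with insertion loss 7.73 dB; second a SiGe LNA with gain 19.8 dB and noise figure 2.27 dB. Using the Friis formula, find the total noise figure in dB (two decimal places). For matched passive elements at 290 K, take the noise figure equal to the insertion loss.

Convert to linear (a loss of L dB is a gain of −L dB): F_i = 10^(NF_i/10), G_i = 10^(G_i,dB/10)
  Stage 1: F_1 = 10^(7.73/10) = 5.929, G_1 = 10^(−7.73/10) = 0.1687
  Stage 2: F_2 = 10^(2.27/10) = 1.687, G_2 = 10^(19.8/10) = 95.50
Friis cascade:
  F = 5.929 + (1.687 − 1)/0.1687 = 10.00
NF = 10 log₁₀(10.00) = 10.00 dB

10.00 dB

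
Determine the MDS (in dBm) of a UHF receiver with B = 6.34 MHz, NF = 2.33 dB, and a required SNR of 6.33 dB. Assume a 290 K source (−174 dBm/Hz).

−97.3 dBm

Sensitivity = −174 + 10 log₁₀(B) + NF + SNR_min
= −174 + 68.02 + 2.33 + 6.33
= −97.32 dBm → −97.3 dBm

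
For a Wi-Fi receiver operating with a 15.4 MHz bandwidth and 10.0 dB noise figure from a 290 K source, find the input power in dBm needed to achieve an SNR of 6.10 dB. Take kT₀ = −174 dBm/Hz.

−86.0 dBm

Sensitivity = −174 + 10 log₁₀(B) + NF + SNR_min
= −174 + 71.88 + 10.0 + 6.10
= −86.02 dBm → −86.0 dBm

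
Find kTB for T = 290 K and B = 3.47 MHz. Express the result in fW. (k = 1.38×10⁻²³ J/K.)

P_n = kTB = 1.38×10⁻²³ × 290 × 3.47×10⁶ = 1.39×10⁻¹⁴ W = 13.9 fW

13.9 fW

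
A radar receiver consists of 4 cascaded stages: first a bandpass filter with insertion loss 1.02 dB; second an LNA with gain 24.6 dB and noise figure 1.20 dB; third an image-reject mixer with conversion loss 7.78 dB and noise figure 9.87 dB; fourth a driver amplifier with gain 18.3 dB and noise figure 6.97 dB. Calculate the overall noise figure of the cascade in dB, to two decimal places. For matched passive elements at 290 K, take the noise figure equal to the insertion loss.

Convert to linear (a loss of L dB is a gain of −L dB): F_i = 10^(NF_i/10), G_i = 10^(G_i,dB/10)
  Stage 1: F_1 = 10^(1.02/10) = 1.265, G_1 = 10^(−1.02/10) = 0.7907
  Stage 2: F_2 = 10^(1.20/10) = 1.318, G_2 = 10^(24.6/10) = 288.4
  Stage 3: F_3 = 10^(9.87/10) = 9.705, G_3 = 10^(−7.78/10) = 0.1667
  Stage 4: F_4 = 10^(6.97/10) = 4.977, G_4 = 10^(18.3/10) = 67.61
Friis cascade:
  F = 1.265 + (1.318 − 1)/0.7907 + (9.705 − 1)/228.0 + (4.977 − 1)/38.02 = 1.810
NF = 10 log₁₀(1.810) = 2.58 dB

2.58 dB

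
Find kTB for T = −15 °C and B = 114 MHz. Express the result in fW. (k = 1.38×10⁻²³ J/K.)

406 fW

T = −15 °C + 273.15 = 258.15 K
P_n = kTB = 1.38×10⁻²³ × 258.15 × 1.14×10⁸ = 4.06×10⁻¹³ W = 406 fW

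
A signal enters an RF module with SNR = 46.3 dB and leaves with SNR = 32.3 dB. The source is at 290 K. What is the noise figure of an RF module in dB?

NF (dB) = SNR_in(dB) − SNR_out(dB) when the source is at T₀
NF = 46.3 − 32.3 = 14.0 dB

14.0 dB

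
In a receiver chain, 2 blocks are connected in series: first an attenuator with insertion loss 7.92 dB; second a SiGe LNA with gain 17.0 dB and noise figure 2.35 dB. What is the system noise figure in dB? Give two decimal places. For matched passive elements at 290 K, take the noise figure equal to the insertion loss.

10.27 dB

Convert to linear (a loss of L dB is a gain of −L dB): F_i = 10^(NF_i/10), G_i = 10^(G_i,dB/10)
  Stage 1: F_1 = 10^(7.92/10) = 6.194, G_1 = 10^(−7.92/10) = 0.1614
  Stage 2: F_2 = 10^(2.35/10) = 1.718, G_2 = 10^(17.0/10) = 50.12
Friis cascade:
  F = 6.194 + (1.718 − 1)/0.1614 = 10.64
NF = 10 log₁₀(10.64) = 10.27 dB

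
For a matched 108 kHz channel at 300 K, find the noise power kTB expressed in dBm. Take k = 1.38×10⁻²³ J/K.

−123.5 dBm

P_n = kTB = 1.38×10⁻²³ × 300 × 1.08×10⁵ = 4.47×10⁻¹⁶ W
In dBm: 10 log₁₀(4.47×10⁻¹⁶ / 10⁻³) = −123.5 dBm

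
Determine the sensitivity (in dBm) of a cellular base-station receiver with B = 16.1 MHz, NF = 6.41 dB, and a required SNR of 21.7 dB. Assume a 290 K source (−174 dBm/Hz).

−73.8 dBm

Sensitivity = −174 + 10 log₁₀(B) + NF + SNR_min
= −174 + 72.07 + 6.41 + 21.7
= −73.82 dBm → −73.8 dBm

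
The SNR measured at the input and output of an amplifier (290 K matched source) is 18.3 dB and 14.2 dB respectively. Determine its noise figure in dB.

NF (dB) = SNR_in(dB) − SNR_out(dB) when the source is at T₀
NF = 18.3 − 14.2 = 4.1 dB

4.1 dB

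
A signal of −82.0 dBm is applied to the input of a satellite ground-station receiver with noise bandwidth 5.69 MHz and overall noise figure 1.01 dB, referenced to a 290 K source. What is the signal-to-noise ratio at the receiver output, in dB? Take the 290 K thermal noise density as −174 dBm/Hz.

23.4 dB

Noise floor: N = −174 + 10 log₁₀(B) + NF
10 log₁₀(5.69×10⁶) = 67.55 dB
N = −174 + 67.55 + 1.01 = −105.44 dBm
SNR = P_sig − N = −82.0 − (−105.44) = 23.44 dB → 23.4 dB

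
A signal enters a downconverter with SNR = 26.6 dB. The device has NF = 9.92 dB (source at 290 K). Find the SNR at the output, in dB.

By definition F = SNR_in/SNR_out, so in dB: SNR_out = SNR_in − NF
SNR_out = 26.6 − 9.92 = 16.68 dB

16.68 dB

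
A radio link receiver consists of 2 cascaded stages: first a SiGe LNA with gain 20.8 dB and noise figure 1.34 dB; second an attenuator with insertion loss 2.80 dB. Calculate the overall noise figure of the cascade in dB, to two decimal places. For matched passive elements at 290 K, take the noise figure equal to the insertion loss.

Convert to linear (a loss of L dB is a gain of −L dB): F_i = 10^(NF_i/10), G_i = 10^(G_i,dB/10)
  Stage 1: F_1 = 10^(1.34/10) = 1.361, G_1 = 10^(20.8/10) = 120.2
  Stage 2: F_2 = 10^(2.80/10) = 1.905, G_2 = 10^(−2.80/10) = 0.5248
Friis cascade:
  F = 1.361 + (1.905 − 1)/120.2 = 1.369
NF = 10 log₁₀(1.369) = 1.36 dB

1.36 dB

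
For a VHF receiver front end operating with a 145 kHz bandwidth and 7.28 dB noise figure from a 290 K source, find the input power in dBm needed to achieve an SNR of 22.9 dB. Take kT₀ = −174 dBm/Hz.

Sensitivity = −174 + 10 log₁₀(B) + NF + SNR_min
= −174 + 51.61 + 7.28 + 22.9
= −92.21 dBm → −92.2 dBm

−92.2 dBm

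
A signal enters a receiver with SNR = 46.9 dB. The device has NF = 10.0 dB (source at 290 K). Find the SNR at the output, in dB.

36.9 dB

By definition F = SNR_in/SNR_out, so in dB: SNR_out = SNR_in − NF
SNR_out = 46.9 − 10.0 = 36.9 dB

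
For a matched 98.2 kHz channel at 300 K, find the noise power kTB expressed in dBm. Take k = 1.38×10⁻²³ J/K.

−123.9 dBm

P_n = kTB = 1.38×10⁻²³ × 300 × 9.82×10⁴ = 4.07×10⁻¹⁶ W
In dBm: 10 log₁₀(4.07×10⁻¹⁶ / 10⁻³) = −123.9 dBm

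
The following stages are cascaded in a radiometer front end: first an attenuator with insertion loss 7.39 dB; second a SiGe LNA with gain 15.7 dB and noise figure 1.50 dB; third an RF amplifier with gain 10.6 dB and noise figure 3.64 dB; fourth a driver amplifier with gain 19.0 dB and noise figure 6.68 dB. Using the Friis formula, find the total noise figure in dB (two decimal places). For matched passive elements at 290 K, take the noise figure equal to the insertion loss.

9.02 dB

Convert to linear (a loss of L dB is a gain of −L dB): F_i = 10^(NF_i/10), G_i = 10^(G_i,dB/10)
  Stage 1: F_1 = 10^(7.39/10) = 5.483, G_1 = 10^(−7.39/10) = 0.1824
  Stage 2: F_2 = 10^(1.50/10) = 1.413, G_2 = 10^(15.7/10) = 37.15
  Stage 3: F_3 = 10^(3.64/10) = 2.312, G_3 = 10^(10.6/10) = 11.48
  Stage 4: F_4 = 10^(6.68/10) = 4.656, G_4 = 10^(19.0/10) = 79.43
Friis cascade:
  F = 5.483 + (1.413 − 1)/0.1824 + (2.312 − 1)/6.776 + (4.656 − 1)/77.80 = 7.985
NF = 10 log₁₀(7.985) = 9.02 dB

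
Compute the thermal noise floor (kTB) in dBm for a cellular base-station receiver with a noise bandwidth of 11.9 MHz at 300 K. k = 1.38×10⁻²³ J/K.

P_n = kTB = 1.38×10⁻²³ × 300 × 1.19×10⁷ = 4.93×10⁻¹⁴ W
In dBm: 10 log₁₀(4.93×10⁻¹⁴ / 10⁻³) = −103.1 dBm

−103.1 dBm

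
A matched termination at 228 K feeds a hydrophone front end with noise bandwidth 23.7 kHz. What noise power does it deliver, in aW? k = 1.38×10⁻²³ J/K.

74.6 aW

P_n = kTB = 1.38×10⁻²³ × 228 × 2.37×10⁴ = 7.46×10⁻¹⁷ W = 74.6 aW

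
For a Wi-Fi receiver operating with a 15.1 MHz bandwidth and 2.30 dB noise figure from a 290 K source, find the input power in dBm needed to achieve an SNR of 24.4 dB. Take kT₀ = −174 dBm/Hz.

−75.5 dBm

Sensitivity = −174 + 10 log₁₀(B) + NF + SNR_min
= −174 + 71.79 + 2.30 + 24.4
= −75.51 dBm → −75.5 dBm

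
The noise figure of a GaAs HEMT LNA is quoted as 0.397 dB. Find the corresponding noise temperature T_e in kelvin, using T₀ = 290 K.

27.8 K

F = 10^(0.397/10) = 1.09572
T_e = (F − 1)·T₀ = (1.09572 − 1) × 290 = 27.8 K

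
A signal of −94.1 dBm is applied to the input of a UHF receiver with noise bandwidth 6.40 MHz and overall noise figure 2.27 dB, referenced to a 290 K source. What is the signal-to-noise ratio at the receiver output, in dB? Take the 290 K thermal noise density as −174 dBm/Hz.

Noise floor: N = −174 + 10 log₁₀(B) + NF
10 log₁₀(6.40×10⁶) = 68.06 dB
N = −174 + 68.06 + 2.27 = −103.67 dBm
SNR = P_sig − N = −94.1 − (−103.67) = 9.57 dB → 9.6 dB

9.6 dB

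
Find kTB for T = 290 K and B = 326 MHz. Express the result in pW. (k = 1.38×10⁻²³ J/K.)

1.30 pW

P_n = kTB = 1.38×10⁻²³ × 290 × 3.26×10⁸ = 1.30×10⁻¹² W = 1.30 pW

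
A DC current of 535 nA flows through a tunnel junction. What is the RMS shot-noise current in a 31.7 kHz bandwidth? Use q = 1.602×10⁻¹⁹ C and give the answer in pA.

I_n = √(2qI·B)
2qI·B = 2 × 1.602×10⁻¹⁹ × 5.35×10⁻⁷ × 3.17×10⁴ = 5.43×10⁻²¹ A²
I_n = √(5.43×10⁻²¹) = 7.37×10⁻¹¹ A = 73.7 pA

73.7 pA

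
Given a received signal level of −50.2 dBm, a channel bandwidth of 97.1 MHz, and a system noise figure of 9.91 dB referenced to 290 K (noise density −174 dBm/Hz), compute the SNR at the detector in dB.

Noise floor: N = −174 + 10 log₁₀(B) + NF
10 log₁₀(9.71×10⁷) = 79.87 dB
N = −174 + 79.87 + 9.91 = −84.22 dBm
SNR = P_sig − N = −50.2 − (−84.22) = 34.02 dB → 34.0 dB

34.0 dB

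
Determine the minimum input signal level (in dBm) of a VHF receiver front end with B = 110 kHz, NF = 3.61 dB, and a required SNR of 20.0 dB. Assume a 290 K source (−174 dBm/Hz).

−100.0 dBm

Sensitivity = −174 + 10 log₁₀(B) + NF + SNR_min
= −174 + 50.41 + 3.61 + 20.0
= −99.98 dBm → −100.0 dBm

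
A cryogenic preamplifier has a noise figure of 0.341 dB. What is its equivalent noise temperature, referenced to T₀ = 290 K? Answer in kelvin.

23.7 K

F = 10^(0.341/10) = 1.08168
T_e = (F − 1)·T₀ = (1.08168 − 1) × 290 = 23.7 K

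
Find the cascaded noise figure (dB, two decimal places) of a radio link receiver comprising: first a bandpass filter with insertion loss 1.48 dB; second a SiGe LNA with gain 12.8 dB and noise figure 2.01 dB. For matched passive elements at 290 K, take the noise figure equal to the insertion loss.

3.49 dB

Convert to linear (a loss of L dB is a gain of −L dB): F_i = 10^(NF_i/10), G_i = 10^(G_i,dB/10)
  Stage 1: F_1 = 10^(1.48/10) = 1.406, G_1 = 10^(−1.48/10) = 0.7112
  Stage 2: F_2 = 10^(2.01/10) = 1.589, G_2 = 10^(12.8/10) = 19.05
Friis cascade:
  F = 1.406 + (1.589 − 1)/0.7112 = 2.234
NF = 10 log₁₀(2.234) = 3.49 dB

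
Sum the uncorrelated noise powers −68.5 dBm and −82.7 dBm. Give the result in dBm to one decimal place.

−68.3 dBm

Convert to linear, add, convert back:
P₁ = 1.41×10⁻¹⁰ W, P₂ = 5.37×10⁻¹² W
P_tot = 1.47×10⁻¹⁰ W → 10 log₁₀(P_tot / 10⁻³) = −68.3 dBm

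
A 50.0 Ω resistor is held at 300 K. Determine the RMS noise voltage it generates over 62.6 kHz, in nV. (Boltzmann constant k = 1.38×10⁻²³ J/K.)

V_n = √(4kTRB)
4kTRB = 4 × 1.38×10⁻²³ × 300 × 5.00×10¹ × 6.26×10⁴ = 5.18×10⁻¹⁴ V²
V_n = √(5.18×10⁻¹⁴) = 2.28×10⁻⁷ V = 228 nV

228 nV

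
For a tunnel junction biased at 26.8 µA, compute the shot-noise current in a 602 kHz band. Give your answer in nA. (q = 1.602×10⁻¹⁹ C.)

I_n = √(2qI·B)
2qI·B = 2 × 1.602×10⁻¹⁹ × 2.68×10⁻⁵ × 6.02×10⁵ = 5.17×10⁻¹⁸ A²
I_n = √(5.17×10⁻¹⁸) = 2.27×10⁻⁹ A = 2.27 nA

2.27 nA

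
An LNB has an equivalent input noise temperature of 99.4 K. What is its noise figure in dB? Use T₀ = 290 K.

1.28 dB

F = 1 + T_e/T₀ = 1 + 99.4/290 = 1.34276
NF = 10 log₁₀(1.34276) = 1.28 dB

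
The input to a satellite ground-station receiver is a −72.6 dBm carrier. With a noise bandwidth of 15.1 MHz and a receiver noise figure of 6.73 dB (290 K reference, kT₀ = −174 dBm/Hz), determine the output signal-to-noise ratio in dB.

Noise floor: N = −174 + 10 log₁₀(B) + NF
10 log₁₀(1.51×10⁷) = 71.79 dB
N = −174 + 71.79 + 6.73 = −95.48 dBm
SNR = P_sig − N = −72.6 − (−95.48) = 22.88 dB → 22.9 dB

22.9 dB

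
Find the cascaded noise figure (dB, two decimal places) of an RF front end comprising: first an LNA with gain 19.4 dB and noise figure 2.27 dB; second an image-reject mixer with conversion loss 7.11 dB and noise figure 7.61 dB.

2.41 dB

Convert to linear (a loss of L dB is a gain of −L dB): F_i = 10^(NF_i/10), G_i = 10^(G_i,dB/10)
  Stage 1: F_1 = 10^(2.27/10) = 1.687, G_1 = 10^(19.4/10) = 87.10
  Stage 2: F_2 = 10^(7.61/10) = 5.768, G_2 = 10^(−7.11/10) = 0.1945
Friis cascade:
  F = 1.687 + (5.768 − 1)/87.10 = 1.741
NF = 10 log₁₀(1.741) = 2.41 dB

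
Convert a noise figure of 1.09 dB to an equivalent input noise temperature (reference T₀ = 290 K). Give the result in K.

82.7 K

F = 10^(1.09/10) = 1.28529
T_e = (F − 1)·T₀ = (1.28529 − 1) × 290 = 82.7 K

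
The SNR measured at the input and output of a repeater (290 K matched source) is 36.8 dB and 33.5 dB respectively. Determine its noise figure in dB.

3.3 dB

NF (dB) = SNR_in(dB) − SNR_out(dB) when the source is at T₀
NF = 36.8 − 33.5 = 3.3 dB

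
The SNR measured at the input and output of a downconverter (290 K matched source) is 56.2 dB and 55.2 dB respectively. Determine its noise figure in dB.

NF (dB) = SNR_in(dB) − SNR_out(dB) when the source is at T₀
NF = 56.2 − 55.2 = 1.0 dB

1.0 dB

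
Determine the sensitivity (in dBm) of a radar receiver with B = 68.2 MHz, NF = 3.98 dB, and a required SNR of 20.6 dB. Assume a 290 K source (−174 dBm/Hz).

Sensitivity = −174 + 10 log₁₀(B) + NF + SNR_min
= −174 + 78.34 + 3.98 + 20.6
= −71.08 dBm → −71.1 dBm

−71.1 dBm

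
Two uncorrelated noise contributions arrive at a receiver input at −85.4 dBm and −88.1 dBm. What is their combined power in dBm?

−83.5 dBm

Convert to linear, add, convert back:
P₁ = 2.88×10⁻¹² W, P₂ = 1.55×10⁻¹² W
P_tot = 4.43×10⁻¹² W → 10 log₁₀(P_tot / 10⁻³) = −83.5 dBm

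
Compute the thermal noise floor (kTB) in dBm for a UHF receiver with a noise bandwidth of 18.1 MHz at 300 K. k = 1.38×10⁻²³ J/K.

P_n = kTB = 1.38×10⁻²³ × 300 × 1.81×10⁷ = 7.49×10⁻¹⁴ W
In dBm: 10 log₁₀(7.49×10⁻¹⁴ / 10⁻³) = −101.3 dBm

−101.3 dBm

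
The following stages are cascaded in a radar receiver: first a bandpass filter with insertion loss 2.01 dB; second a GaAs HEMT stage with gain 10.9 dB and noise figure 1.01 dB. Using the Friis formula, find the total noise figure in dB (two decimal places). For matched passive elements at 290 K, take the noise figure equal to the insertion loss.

3.02 dB

Convert to linear (a loss of L dB is a gain of −L dB): F_i = 10^(NF_i/10), G_i = 10^(G_i,dB/10)
  Stage 1: F_1 = 10^(2.01/10) = 1.589, G_1 = 10^(−2.01/10) = 0.6295
  Stage 2: F_2 = 10^(1.01/10) = 1.262, G_2 = 10^(10.9/10) = 12.30
Friis cascade:
  F = 1.589 + (1.262 − 1)/0.6295 = 2.004
NF = 10 log₁₀(2.004) = 3.02 dB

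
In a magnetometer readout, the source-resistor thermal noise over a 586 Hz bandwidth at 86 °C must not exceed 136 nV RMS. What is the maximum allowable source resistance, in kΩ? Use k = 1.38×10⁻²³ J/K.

T = 86 °C + 273.15 = 359.15 K
Johnson–Nyquist: V_n = √(4kTRB) ⇒ R = V_n² / (4kTB)
4kTB = 4 × 1.38×10⁻²³ × 359.15 × 5.86×10² = 1.16×10⁻¹⁷
R = (1.36×10⁻⁷)² / 1.16×10⁻¹⁷ = 1.59×10³ Ω = 1.59 kΩ

1.59 kΩ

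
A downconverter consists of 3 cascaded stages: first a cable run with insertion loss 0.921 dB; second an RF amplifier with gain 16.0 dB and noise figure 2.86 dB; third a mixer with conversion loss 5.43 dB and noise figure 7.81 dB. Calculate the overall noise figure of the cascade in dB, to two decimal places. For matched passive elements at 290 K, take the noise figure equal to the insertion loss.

Convert to linear (a loss of L dB is a gain of −L dB): F_i = 10^(NF_i/10), G_i = 10^(G_i,dB/10)
  Stage 1: F_1 = 10^(0.921/10) = 1.236, G_1 = 10^(−0.921/10) = 0.8089
  Stage 2: F_2 = 10^(2.86/10) = 1.932, G_2 = 10^(16.0/10) = 39.81
  Stage 3: F_3 = 10^(7.81/10) = 6.039, G_3 = 10^(−5.43/10) = 0.2864
Friis cascade:
  F = 1.236 + (1.932 − 1)/0.8089 + (6.039 − 1)/32.20 = 2.545
NF = 10 log₁₀(2.545) = 4.06 dB

4.06 dB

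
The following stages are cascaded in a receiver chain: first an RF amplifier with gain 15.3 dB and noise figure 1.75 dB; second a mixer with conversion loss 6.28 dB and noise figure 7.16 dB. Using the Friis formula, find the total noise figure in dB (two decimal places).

2.10 dB

Convert to linear (a loss of L dB is a gain of −L dB): F_i = 10^(NF_i/10), G_i = 10^(G_i,dB/10)
  Stage 1: F_1 = 10^(1.75/10) = 1.496, G_1 = 10^(15.3/10) = 33.88
  Stage 2: F_2 = 10^(7.16/10) = 5.200, G_2 = 10^(−6.28/10) = 0.2355
Friis cascade:
  F = 1.496 + (5.200 − 1)/33.88 = 1.620
NF = 10 log₁₀(1.620) = 2.10 dB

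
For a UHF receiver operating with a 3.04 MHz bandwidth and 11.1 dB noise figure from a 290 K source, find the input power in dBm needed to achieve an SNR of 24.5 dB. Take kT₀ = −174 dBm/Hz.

−73.6 dBm

Sensitivity = −174 + 10 log₁₀(B) + NF + SNR_min
= −174 + 64.83 + 11.1 + 24.5
= −73.57 dBm → −73.6 dBm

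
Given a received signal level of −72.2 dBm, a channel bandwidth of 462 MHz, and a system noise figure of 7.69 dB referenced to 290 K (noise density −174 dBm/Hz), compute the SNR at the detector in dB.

7.5 dB

Noise floor: N = −174 + 10 log₁₀(B) + NF
10 log₁₀(4.62×10⁸) = 86.65 dB
N = −174 + 86.65 + 7.69 = −79.66 dBm
SNR = P_sig − N = −72.2 − (−79.66) = 7.46 dB → 7.5 dB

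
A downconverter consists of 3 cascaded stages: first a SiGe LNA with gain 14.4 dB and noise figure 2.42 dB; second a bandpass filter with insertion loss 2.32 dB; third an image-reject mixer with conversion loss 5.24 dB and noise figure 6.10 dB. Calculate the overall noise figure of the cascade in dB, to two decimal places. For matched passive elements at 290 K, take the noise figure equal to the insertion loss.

2.93 dB

Convert to linear (a loss of L dB is a gain of −L dB): F_i = 10^(NF_i/10), G_i = 10^(G_i,dB/10)
  Stage 1: F_1 = 10^(2.42/10) = 1.746, G_1 = 10^(14.4/10) = 27.54
  Stage 2: F_2 = 10^(2.32/10) = 1.706, G_2 = 10^(−2.32/10) = 0.5861
  Stage 3: F_3 = 10^(6.10/10) = 4.074, G_3 = 10^(−5.24/10) = 0.2992
Friis cascade:
  F = 1.746 + (1.706 − 1)/27.54 + (4.074 − 1)/16.14 = 1.962
NF = 10 log₁₀(1.962) = 2.93 dB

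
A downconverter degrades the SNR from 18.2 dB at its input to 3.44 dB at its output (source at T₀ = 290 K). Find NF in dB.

NF (dB) = SNR_in(dB) − SNR_out(dB) when the source is at T₀
NF = 18.2 − 3.44 = 14.76 dB

14.76 dB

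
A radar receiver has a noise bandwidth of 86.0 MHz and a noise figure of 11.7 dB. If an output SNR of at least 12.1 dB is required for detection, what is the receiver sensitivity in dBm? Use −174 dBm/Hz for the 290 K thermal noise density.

Sensitivity = −174 + 10 log₁₀(B) + NF + SNR_min
= −174 + 79.34 + 11.7 + 12.1
= −70.86 dBm → −70.9 dBm

−70.9 dBm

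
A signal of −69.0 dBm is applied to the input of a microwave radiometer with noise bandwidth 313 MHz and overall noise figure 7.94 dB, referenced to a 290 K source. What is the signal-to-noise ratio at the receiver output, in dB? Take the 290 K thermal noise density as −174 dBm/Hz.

12.1 dB

Noise floor: N = −174 + 10 log₁₀(B) + NF
10 log₁₀(3.13×10⁸) = 84.96 dB
N = −174 + 84.96 + 7.94 = −81.10 dBm
SNR = P_sig − N = −69.0 − (−81.10) = 12.10 dB → 12.1 dB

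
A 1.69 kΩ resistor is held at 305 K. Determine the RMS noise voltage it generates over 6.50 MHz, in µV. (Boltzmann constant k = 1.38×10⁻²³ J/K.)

13.6 µV

V_n = √(4kTRB)
4kTRB = 4 × 1.38×10⁻²³ × 305 × 1.69×10³ × 6.50×10⁶ = 1.85×10⁻¹⁰ V²
V_n = √(1.85×10⁻¹⁰) = 1.36×10⁻⁵ V = 13.6 µV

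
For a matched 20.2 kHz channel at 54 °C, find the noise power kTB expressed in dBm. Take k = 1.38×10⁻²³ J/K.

T = 54 °C + 273.15 = 327.15 K
P_n = kTB = 1.38×10⁻²³ × 327.15 × 2.02×10⁴ = 9.12×10⁻¹⁷ W
In dBm: 10 log₁₀(9.12×10⁻¹⁷ / 10⁻³) = −130.4 dBm

−130.4 dBm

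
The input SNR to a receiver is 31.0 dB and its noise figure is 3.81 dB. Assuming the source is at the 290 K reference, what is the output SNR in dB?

27.19 dB

By definition F = SNR_in/SNR_out, so in dB: SNR_out = SNR_in − NF
SNR_out = 31.0 − 3.81 = 27.19 dB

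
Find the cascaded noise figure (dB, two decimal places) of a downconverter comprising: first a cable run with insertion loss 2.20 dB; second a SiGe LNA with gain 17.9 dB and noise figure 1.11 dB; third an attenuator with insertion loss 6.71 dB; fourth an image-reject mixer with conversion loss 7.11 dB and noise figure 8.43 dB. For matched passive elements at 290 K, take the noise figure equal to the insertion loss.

4.76 dB

Convert to linear (a loss of L dB is a gain of −L dB): F_i = 10^(NF_i/10), G_i = 10^(G_i,dB/10)
  Stage 1: F_1 = 10^(2.20/10) = 1.660, G_1 = 10^(−2.20/10) = 0.6026
  Stage 2: F_2 = 10^(1.11/10) = 1.291, G_2 = 10^(17.9/10) = 61.66
  Stage 3: F_3 = 10^(6.71/10) = 4.688, G_3 = 10^(−6.71/10) = 0.2133
  Stage 4: F_4 = 10^(8.43/10) = 6.966, G_4 = 10^(−7.11/10) = 0.1945
Friis cascade:
  F = 1.660 + (1.291 − 1)/0.6026 + (4.688 − 1)/37.15 + (6.966 − 1)/7.925 = 2.995
NF = 10 log₁₀(2.995) = 4.76 dB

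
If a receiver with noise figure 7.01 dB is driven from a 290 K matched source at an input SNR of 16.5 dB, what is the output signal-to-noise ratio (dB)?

By definition F = SNR_in/SNR_out, so in dB: SNR_out = SNR_in − NF
SNR_out = 16.5 − 7.01 = 9.49 dB

9.49 dB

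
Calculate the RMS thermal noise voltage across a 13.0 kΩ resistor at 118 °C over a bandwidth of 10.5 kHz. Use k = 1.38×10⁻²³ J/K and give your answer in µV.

1.72 µV

T = 118 °C + 273.15 = 391.15 K
V_n = √(4kTRB)
4kTRB = 4 × 1.38×10⁻²³ × 391.15 × 1.30×10⁴ × 1.05×10⁴ = 2.95×10⁻¹² V²
V_n = √(2.95×10⁻¹²) = 1.72×10⁻⁶ V = 1.72 µV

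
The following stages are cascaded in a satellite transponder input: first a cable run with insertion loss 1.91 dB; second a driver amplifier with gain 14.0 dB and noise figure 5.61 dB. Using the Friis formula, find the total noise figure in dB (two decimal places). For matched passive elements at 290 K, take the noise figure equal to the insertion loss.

7.52 dB

Convert to linear (a loss of L dB is a gain of −L dB): F_i = 10^(NF_i/10), G_i = 10^(G_i,dB/10)
  Stage 1: F_1 = 10^(1.91/10) = 1.552, G_1 = 10^(−1.91/10) = 0.6442
  Stage 2: F_2 = 10^(5.61/10) = 3.639, G_2 = 10^(14.0/10) = 25.12
Friis cascade:
  F = 1.552 + (3.639 − 1)/0.6442 = 5.649
NF = 10 log₁₀(5.649) = 7.52 dB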